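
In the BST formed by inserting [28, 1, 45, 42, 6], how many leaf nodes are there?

Tree built from: [28, 1, 45, 42, 6]
Tree (level-order array): [28, 1, 45, None, 6, 42]
Rule: A leaf has 0 children.
Per-node child counts:
  node 28: 2 child(ren)
  node 1: 1 child(ren)
  node 6: 0 child(ren)
  node 45: 1 child(ren)
  node 42: 0 child(ren)
Matching nodes: [6, 42]
Count of leaf nodes: 2


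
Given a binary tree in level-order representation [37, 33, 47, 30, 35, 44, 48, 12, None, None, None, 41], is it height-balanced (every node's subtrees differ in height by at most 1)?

Tree (level-order array): [37, 33, 47, 30, 35, 44, 48, 12, None, None, None, 41]
Definition: a tree is height-balanced if, at every node, |h(left) - h(right)| <= 1 (empty subtree has height -1).
Bottom-up per-node check:
  node 12: h_left=-1, h_right=-1, diff=0 [OK], height=0
  node 30: h_left=0, h_right=-1, diff=1 [OK], height=1
  node 35: h_left=-1, h_right=-1, diff=0 [OK], height=0
  node 33: h_left=1, h_right=0, diff=1 [OK], height=2
  node 41: h_left=-1, h_right=-1, diff=0 [OK], height=0
  node 44: h_left=0, h_right=-1, diff=1 [OK], height=1
  node 48: h_left=-1, h_right=-1, diff=0 [OK], height=0
  node 47: h_left=1, h_right=0, diff=1 [OK], height=2
  node 37: h_left=2, h_right=2, diff=0 [OK], height=3
All nodes satisfy the balance condition.
Result: Balanced


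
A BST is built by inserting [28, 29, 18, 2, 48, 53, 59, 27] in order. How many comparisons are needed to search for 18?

Search path for 18: 28 -> 18
Found: True
Comparisons: 2


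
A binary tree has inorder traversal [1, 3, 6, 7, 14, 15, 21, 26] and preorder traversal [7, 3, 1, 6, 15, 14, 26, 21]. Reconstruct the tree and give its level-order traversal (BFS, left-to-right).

Inorder:  [1, 3, 6, 7, 14, 15, 21, 26]
Preorder: [7, 3, 1, 6, 15, 14, 26, 21]
Algorithm: preorder visits root first, so consume preorder in order;
for each root, split the current inorder slice at that value into
left-subtree inorder and right-subtree inorder, then recurse.
Recursive splits:
  root=7; inorder splits into left=[1, 3, 6], right=[14, 15, 21, 26]
  root=3; inorder splits into left=[1], right=[6]
  root=1; inorder splits into left=[], right=[]
  root=6; inorder splits into left=[], right=[]
  root=15; inorder splits into left=[14], right=[21, 26]
  root=14; inorder splits into left=[], right=[]
  root=26; inorder splits into left=[21], right=[]
  root=21; inorder splits into left=[], right=[]
Reconstructed level-order: [7, 3, 15, 1, 6, 14, 26, 21]


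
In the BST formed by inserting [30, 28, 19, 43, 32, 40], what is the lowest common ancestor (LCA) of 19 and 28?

Tree insertion order: [30, 28, 19, 43, 32, 40]
Tree (level-order array): [30, 28, 43, 19, None, 32, None, None, None, None, 40]
In a BST, the LCA of p=19, q=28 is the first node v on the
root-to-leaf path with p <= v <= q (go left if both < v, right if both > v).
Walk from root:
  at 30: both 19 and 28 < 30, go left
  at 28: 19 <= 28 <= 28, this is the LCA
LCA = 28


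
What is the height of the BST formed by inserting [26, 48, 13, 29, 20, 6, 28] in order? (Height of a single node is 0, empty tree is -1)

Insertion order: [26, 48, 13, 29, 20, 6, 28]
Tree (level-order array): [26, 13, 48, 6, 20, 29, None, None, None, None, None, 28]
Compute height bottom-up (empty subtree = -1):
  height(6) = 1 + max(-1, -1) = 0
  height(20) = 1 + max(-1, -1) = 0
  height(13) = 1 + max(0, 0) = 1
  height(28) = 1 + max(-1, -1) = 0
  height(29) = 1 + max(0, -1) = 1
  height(48) = 1 + max(1, -1) = 2
  height(26) = 1 + max(1, 2) = 3
Height = 3


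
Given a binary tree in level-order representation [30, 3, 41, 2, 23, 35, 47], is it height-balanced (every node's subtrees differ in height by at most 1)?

Tree (level-order array): [30, 3, 41, 2, 23, 35, 47]
Definition: a tree is height-balanced if, at every node, |h(left) - h(right)| <= 1 (empty subtree has height -1).
Bottom-up per-node check:
  node 2: h_left=-1, h_right=-1, diff=0 [OK], height=0
  node 23: h_left=-1, h_right=-1, diff=0 [OK], height=0
  node 3: h_left=0, h_right=0, diff=0 [OK], height=1
  node 35: h_left=-1, h_right=-1, diff=0 [OK], height=0
  node 47: h_left=-1, h_right=-1, diff=0 [OK], height=0
  node 41: h_left=0, h_right=0, diff=0 [OK], height=1
  node 30: h_left=1, h_right=1, diff=0 [OK], height=2
All nodes satisfy the balance condition.
Result: Balanced


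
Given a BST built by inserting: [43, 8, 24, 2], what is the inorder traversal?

Tree insertion order: [43, 8, 24, 2]
Tree (level-order array): [43, 8, None, 2, 24]
Inorder traversal: [2, 8, 24, 43]


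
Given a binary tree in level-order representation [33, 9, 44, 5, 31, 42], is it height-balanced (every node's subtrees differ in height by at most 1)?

Tree (level-order array): [33, 9, 44, 5, 31, 42]
Definition: a tree is height-balanced if, at every node, |h(left) - h(right)| <= 1 (empty subtree has height -1).
Bottom-up per-node check:
  node 5: h_left=-1, h_right=-1, diff=0 [OK], height=0
  node 31: h_left=-1, h_right=-1, diff=0 [OK], height=0
  node 9: h_left=0, h_right=0, diff=0 [OK], height=1
  node 42: h_left=-1, h_right=-1, diff=0 [OK], height=0
  node 44: h_left=0, h_right=-1, diff=1 [OK], height=1
  node 33: h_left=1, h_right=1, diff=0 [OK], height=2
All nodes satisfy the balance condition.
Result: Balanced


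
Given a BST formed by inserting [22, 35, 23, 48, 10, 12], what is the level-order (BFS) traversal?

Tree insertion order: [22, 35, 23, 48, 10, 12]
Tree (level-order array): [22, 10, 35, None, 12, 23, 48]
BFS from the root, enqueuing left then right child of each popped node:
  queue [22] -> pop 22, enqueue [10, 35], visited so far: [22]
  queue [10, 35] -> pop 10, enqueue [12], visited so far: [22, 10]
  queue [35, 12] -> pop 35, enqueue [23, 48], visited so far: [22, 10, 35]
  queue [12, 23, 48] -> pop 12, enqueue [none], visited so far: [22, 10, 35, 12]
  queue [23, 48] -> pop 23, enqueue [none], visited so far: [22, 10, 35, 12, 23]
  queue [48] -> pop 48, enqueue [none], visited so far: [22, 10, 35, 12, 23, 48]
Result: [22, 10, 35, 12, 23, 48]


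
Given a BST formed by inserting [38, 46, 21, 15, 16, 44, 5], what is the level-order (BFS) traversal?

Tree insertion order: [38, 46, 21, 15, 16, 44, 5]
Tree (level-order array): [38, 21, 46, 15, None, 44, None, 5, 16]
BFS from the root, enqueuing left then right child of each popped node:
  queue [38] -> pop 38, enqueue [21, 46], visited so far: [38]
  queue [21, 46] -> pop 21, enqueue [15], visited so far: [38, 21]
  queue [46, 15] -> pop 46, enqueue [44], visited so far: [38, 21, 46]
  queue [15, 44] -> pop 15, enqueue [5, 16], visited so far: [38, 21, 46, 15]
  queue [44, 5, 16] -> pop 44, enqueue [none], visited so far: [38, 21, 46, 15, 44]
  queue [5, 16] -> pop 5, enqueue [none], visited so far: [38, 21, 46, 15, 44, 5]
  queue [16] -> pop 16, enqueue [none], visited so far: [38, 21, 46, 15, 44, 5, 16]
Result: [38, 21, 46, 15, 44, 5, 16]


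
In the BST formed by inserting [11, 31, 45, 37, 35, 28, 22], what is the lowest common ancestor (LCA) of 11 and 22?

Tree insertion order: [11, 31, 45, 37, 35, 28, 22]
Tree (level-order array): [11, None, 31, 28, 45, 22, None, 37, None, None, None, 35]
In a BST, the LCA of p=11, q=22 is the first node v on the
root-to-leaf path with p <= v <= q (go left if both < v, right if both > v).
Walk from root:
  at 11: 11 <= 11 <= 22, this is the LCA
LCA = 11


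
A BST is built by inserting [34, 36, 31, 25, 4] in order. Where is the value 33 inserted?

Starting tree (level order): [34, 31, 36, 25, None, None, None, 4]
Insertion path: 34 -> 31
Result: insert 33 as right child of 31
Final tree (level order): [34, 31, 36, 25, 33, None, None, 4]


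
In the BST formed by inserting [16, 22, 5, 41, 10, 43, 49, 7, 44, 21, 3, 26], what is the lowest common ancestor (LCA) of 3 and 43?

Tree insertion order: [16, 22, 5, 41, 10, 43, 49, 7, 44, 21, 3, 26]
Tree (level-order array): [16, 5, 22, 3, 10, 21, 41, None, None, 7, None, None, None, 26, 43, None, None, None, None, None, 49, 44]
In a BST, the LCA of p=3, q=43 is the first node v on the
root-to-leaf path with p <= v <= q (go left if both < v, right if both > v).
Walk from root:
  at 16: 3 <= 16 <= 43, this is the LCA
LCA = 16


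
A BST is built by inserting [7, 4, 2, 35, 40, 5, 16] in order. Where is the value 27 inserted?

Starting tree (level order): [7, 4, 35, 2, 5, 16, 40]
Insertion path: 7 -> 35 -> 16
Result: insert 27 as right child of 16
Final tree (level order): [7, 4, 35, 2, 5, 16, 40, None, None, None, None, None, 27]


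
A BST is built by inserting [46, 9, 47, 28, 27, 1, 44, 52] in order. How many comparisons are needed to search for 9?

Search path for 9: 46 -> 9
Found: True
Comparisons: 2


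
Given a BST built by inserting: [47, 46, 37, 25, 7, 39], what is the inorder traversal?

Tree insertion order: [47, 46, 37, 25, 7, 39]
Tree (level-order array): [47, 46, None, 37, None, 25, 39, 7]
Inorder traversal: [7, 25, 37, 39, 46, 47]


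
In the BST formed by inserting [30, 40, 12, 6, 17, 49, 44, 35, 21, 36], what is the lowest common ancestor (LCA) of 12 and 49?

Tree insertion order: [30, 40, 12, 6, 17, 49, 44, 35, 21, 36]
Tree (level-order array): [30, 12, 40, 6, 17, 35, 49, None, None, None, 21, None, 36, 44]
In a BST, the LCA of p=12, q=49 is the first node v on the
root-to-leaf path with p <= v <= q (go left if both < v, right if both > v).
Walk from root:
  at 30: 12 <= 30 <= 49, this is the LCA
LCA = 30


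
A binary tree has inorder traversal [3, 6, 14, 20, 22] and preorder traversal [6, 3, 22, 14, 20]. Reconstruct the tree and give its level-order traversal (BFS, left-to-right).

Inorder:  [3, 6, 14, 20, 22]
Preorder: [6, 3, 22, 14, 20]
Algorithm: preorder visits root first, so consume preorder in order;
for each root, split the current inorder slice at that value into
left-subtree inorder and right-subtree inorder, then recurse.
Recursive splits:
  root=6; inorder splits into left=[3], right=[14, 20, 22]
  root=3; inorder splits into left=[], right=[]
  root=22; inorder splits into left=[14, 20], right=[]
  root=14; inorder splits into left=[], right=[20]
  root=20; inorder splits into left=[], right=[]
Reconstructed level-order: [6, 3, 22, 14, 20]


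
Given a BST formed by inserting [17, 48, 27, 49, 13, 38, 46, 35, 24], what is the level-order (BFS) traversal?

Tree insertion order: [17, 48, 27, 49, 13, 38, 46, 35, 24]
Tree (level-order array): [17, 13, 48, None, None, 27, 49, 24, 38, None, None, None, None, 35, 46]
BFS from the root, enqueuing left then right child of each popped node:
  queue [17] -> pop 17, enqueue [13, 48], visited so far: [17]
  queue [13, 48] -> pop 13, enqueue [none], visited so far: [17, 13]
  queue [48] -> pop 48, enqueue [27, 49], visited so far: [17, 13, 48]
  queue [27, 49] -> pop 27, enqueue [24, 38], visited so far: [17, 13, 48, 27]
  queue [49, 24, 38] -> pop 49, enqueue [none], visited so far: [17, 13, 48, 27, 49]
  queue [24, 38] -> pop 24, enqueue [none], visited so far: [17, 13, 48, 27, 49, 24]
  queue [38] -> pop 38, enqueue [35, 46], visited so far: [17, 13, 48, 27, 49, 24, 38]
  queue [35, 46] -> pop 35, enqueue [none], visited so far: [17, 13, 48, 27, 49, 24, 38, 35]
  queue [46] -> pop 46, enqueue [none], visited so far: [17, 13, 48, 27, 49, 24, 38, 35, 46]
Result: [17, 13, 48, 27, 49, 24, 38, 35, 46]


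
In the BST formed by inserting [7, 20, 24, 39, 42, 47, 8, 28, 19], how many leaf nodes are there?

Tree built from: [7, 20, 24, 39, 42, 47, 8, 28, 19]
Tree (level-order array): [7, None, 20, 8, 24, None, 19, None, 39, None, None, 28, 42, None, None, None, 47]
Rule: A leaf has 0 children.
Per-node child counts:
  node 7: 1 child(ren)
  node 20: 2 child(ren)
  node 8: 1 child(ren)
  node 19: 0 child(ren)
  node 24: 1 child(ren)
  node 39: 2 child(ren)
  node 28: 0 child(ren)
  node 42: 1 child(ren)
  node 47: 0 child(ren)
Matching nodes: [19, 28, 47]
Count of leaf nodes: 3


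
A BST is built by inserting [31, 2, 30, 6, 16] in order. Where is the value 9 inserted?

Starting tree (level order): [31, 2, None, None, 30, 6, None, None, 16]
Insertion path: 31 -> 2 -> 30 -> 6 -> 16
Result: insert 9 as left child of 16
Final tree (level order): [31, 2, None, None, 30, 6, None, None, 16, 9]


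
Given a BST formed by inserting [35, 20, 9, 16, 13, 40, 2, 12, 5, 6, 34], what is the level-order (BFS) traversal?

Tree insertion order: [35, 20, 9, 16, 13, 40, 2, 12, 5, 6, 34]
Tree (level-order array): [35, 20, 40, 9, 34, None, None, 2, 16, None, None, None, 5, 13, None, None, 6, 12]
BFS from the root, enqueuing left then right child of each popped node:
  queue [35] -> pop 35, enqueue [20, 40], visited so far: [35]
  queue [20, 40] -> pop 20, enqueue [9, 34], visited so far: [35, 20]
  queue [40, 9, 34] -> pop 40, enqueue [none], visited so far: [35, 20, 40]
  queue [9, 34] -> pop 9, enqueue [2, 16], visited so far: [35, 20, 40, 9]
  queue [34, 2, 16] -> pop 34, enqueue [none], visited so far: [35, 20, 40, 9, 34]
  queue [2, 16] -> pop 2, enqueue [5], visited so far: [35, 20, 40, 9, 34, 2]
  queue [16, 5] -> pop 16, enqueue [13], visited so far: [35, 20, 40, 9, 34, 2, 16]
  queue [5, 13] -> pop 5, enqueue [6], visited so far: [35, 20, 40, 9, 34, 2, 16, 5]
  queue [13, 6] -> pop 13, enqueue [12], visited so far: [35, 20, 40, 9, 34, 2, 16, 5, 13]
  queue [6, 12] -> pop 6, enqueue [none], visited so far: [35, 20, 40, 9, 34, 2, 16, 5, 13, 6]
  queue [12] -> pop 12, enqueue [none], visited so far: [35, 20, 40, 9, 34, 2, 16, 5, 13, 6, 12]
Result: [35, 20, 40, 9, 34, 2, 16, 5, 13, 6, 12]


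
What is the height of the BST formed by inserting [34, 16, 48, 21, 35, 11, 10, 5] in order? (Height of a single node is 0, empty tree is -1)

Insertion order: [34, 16, 48, 21, 35, 11, 10, 5]
Tree (level-order array): [34, 16, 48, 11, 21, 35, None, 10, None, None, None, None, None, 5]
Compute height bottom-up (empty subtree = -1):
  height(5) = 1 + max(-1, -1) = 0
  height(10) = 1 + max(0, -1) = 1
  height(11) = 1 + max(1, -1) = 2
  height(21) = 1 + max(-1, -1) = 0
  height(16) = 1 + max(2, 0) = 3
  height(35) = 1 + max(-1, -1) = 0
  height(48) = 1 + max(0, -1) = 1
  height(34) = 1 + max(3, 1) = 4
Height = 4


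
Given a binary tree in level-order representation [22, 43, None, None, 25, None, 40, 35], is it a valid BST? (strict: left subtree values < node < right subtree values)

Level-order array: [22, 43, None, None, 25, None, 40, 35]
Validate using subtree bounds (lo, hi): at each node, require lo < value < hi,
then recurse left with hi=value and right with lo=value.
Preorder trace (stopping at first violation):
  at node 22 with bounds (-inf, +inf): OK
  at node 43 with bounds (-inf, 22): VIOLATION
Node 43 violates its bound: not (-inf < 43 < 22).
Result: Not a valid BST


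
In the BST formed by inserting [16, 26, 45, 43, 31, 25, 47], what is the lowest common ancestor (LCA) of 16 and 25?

Tree insertion order: [16, 26, 45, 43, 31, 25, 47]
Tree (level-order array): [16, None, 26, 25, 45, None, None, 43, 47, 31]
In a BST, the LCA of p=16, q=25 is the first node v on the
root-to-leaf path with p <= v <= q (go left if both < v, right if both > v).
Walk from root:
  at 16: 16 <= 16 <= 25, this is the LCA
LCA = 16


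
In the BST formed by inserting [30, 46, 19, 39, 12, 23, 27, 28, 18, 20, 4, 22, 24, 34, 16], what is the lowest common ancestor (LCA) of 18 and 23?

Tree insertion order: [30, 46, 19, 39, 12, 23, 27, 28, 18, 20, 4, 22, 24, 34, 16]
Tree (level-order array): [30, 19, 46, 12, 23, 39, None, 4, 18, 20, 27, 34, None, None, None, 16, None, None, 22, 24, 28]
In a BST, the LCA of p=18, q=23 is the first node v on the
root-to-leaf path with p <= v <= q (go left if both < v, right if both > v).
Walk from root:
  at 30: both 18 and 23 < 30, go left
  at 19: 18 <= 19 <= 23, this is the LCA
LCA = 19


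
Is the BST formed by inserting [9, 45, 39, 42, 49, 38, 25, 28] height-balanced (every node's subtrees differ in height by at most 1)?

Tree (level-order array): [9, None, 45, 39, 49, 38, 42, None, None, 25, None, None, None, None, 28]
Definition: a tree is height-balanced if, at every node, |h(left) - h(right)| <= 1 (empty subtree has height -1).
Bottom-up per-node check:
  node 28: h_left=-1, h_right=-1, diff=0 [OK], height=0
  node 25: h_left=-1, h_right=0, diff=1 [OK], height=1
  node 38: h_left=1, h_right=-1, diff=2 [FAIL (|1--1|=2 > 1)], height=2
  node 42: h_left=-1, h_right=-1, diff=0 [OK], height=0
  node 39: h_left=2, h_right=0, diff=2 [FAIL (|2-0|=2 > 1)], height=3
  node 49: h_left=-1, h_right=-1, diff=0 [OK], height=0
  node 45: h_left=3, h_right=0, diff=3 [FAIL (|3-0|=3 > 1)], height=4
  node 9: h_left=-1, h_right=4, diff=5 [FAIL (|-1-4|=5 > 1)], height=5
Node 38 violates the condition: |1 - -1| = 2 > 1.
Result: Not balanced


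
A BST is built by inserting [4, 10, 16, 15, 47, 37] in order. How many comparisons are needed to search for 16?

Search path for 16: 4 -> 10 -> 16
Found: True
Comparisons: 3


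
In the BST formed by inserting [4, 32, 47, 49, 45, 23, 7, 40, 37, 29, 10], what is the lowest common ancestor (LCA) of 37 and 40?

Tree insertion order: [4, 32, 47, 49, 45, 23, 7, 40, 37, 29, 10]
Tree (level-order array): [4, None, 32, 23, 47, 7, 29, 45, 49, None, 10, None, None, 40, None, None, None, None, None, 37]
In a BST, the LCA of p=37, q=40 is the first node v on the
root-to-leaf path with p <= v <= q (go left if both < v, right if both > v).
Walk from root:
  at 4: both 37 and 40 > 4, go right
  at 32: both 37 and 40 > 32, go right
  at 47: both 37 and 40 < 47, go left
  at 45: both 37 and 40 < 45, go left
  at 40: 37 <= 40 <= 40, this is the LCA
LCA = 40


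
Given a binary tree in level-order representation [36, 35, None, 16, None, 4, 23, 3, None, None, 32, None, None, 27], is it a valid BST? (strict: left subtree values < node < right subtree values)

Level-order array: [36, 35, None, 16, None, 4, 23, 3, None, None, 32, None, None, 27]
Validate using subtree bounds (lo, hi): at each node, require lo < value < hi,
then recurse left with hi=value and right with lo=value.
Preorder trace (stopping at first violation):
  at node 36 with bounds (-inf, +inf): OK
  at node 35 with bounds (-inf, 36): OK
  at node 16 with bounds (-inf, 35): OK
  at node 4 with bounds (-inf, 16): OK
  at node 3 with bounds (-inf, 4): OK
  at node 23 with bounds (16, 35): OK
  at node 32 with bounds (23, 35): OK
  at node 27 with bounds (23, 32): OK
No violation found at any node.
Result: Valid BST


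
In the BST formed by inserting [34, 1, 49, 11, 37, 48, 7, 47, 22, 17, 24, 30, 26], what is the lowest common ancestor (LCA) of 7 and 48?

Tree insertion order: [34, 1, 49, 11, 37, 48, 7, 47, 22, 17, 24, 30, 26]
Tree (level-order array): [34, 1, 49, None, 11, 37, None, 7, 22, None, 48, None, None, 17, 24, 47, None, None, None, None, 30, None, None, 26]
In a BST, the LCA of p=7, q=48 is the first node v on the
root-to-leaf path with p <= v <= q (go left if both < v, right if both > v).
Walk from root:
  at 34: 7 <= 34 <= 48, this is the LCA
LCA = 34


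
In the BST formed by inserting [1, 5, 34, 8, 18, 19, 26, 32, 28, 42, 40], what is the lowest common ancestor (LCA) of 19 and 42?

Tree insertion order: [1, 5, 34, 8, 18, 19, 26, 32, 28, 42, 40]
Tree (level-order array): [1, None, 5, None, 34, 8, 42, None, 18, 40, None, None, 19, None, None, None, 26, None, 32, 28]
In a BST, the LCA of p=19, q=42 is the first node v on the
root-to-leaf path with p <= v <= q (go left if both < v, right if both > v).
Walk from root:
  at 1: both 19 and 42 > 1, go right
  at 5: both 19 and 42 > 5, go right
  at 34: 19 <= 34 <= 42, this is the LCA
LCA = 34


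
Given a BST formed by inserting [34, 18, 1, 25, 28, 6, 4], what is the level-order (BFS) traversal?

Tree insertion order: [34, 18, 1, 25, 28, 6, 4]
Tree (level-order array): [34, 18, None, 1, 25, None, 6, None, 28, 4]
BFS from the root, enqueuing left then right child of each popped node:
  queue [34] -> pop 34, enqueue [18], visited so far: [34]
  queue [18] -> pop 18, enqueue [1, 25], visited so far: [34, 18]
  queue [1, 25] -> pop 1, enqueue [6], visited so far: [34, 18, 1]
  queue [25, 6] -> pop 25, enqueue [28], visited so far: [34, 18, 1, 25]
  queue [6, 28] -> pop 6, enqueue [4], visited so far: [34, 18, 1, 25, 6]
  queue [28, 4] -> pop 28, enqueue [none], visited so far: [34, 18, 1, 25, 6, 28]
  queue [4] -> pop 4, enqueue [none], visited so far: [34, 18, 1, 25, 6, 28, 4]
Result: [34, 18, 1, 25, 6, 28, 4]


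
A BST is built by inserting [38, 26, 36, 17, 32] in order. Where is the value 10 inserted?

Starting tree (level order): [38, 26, None, 17, 36, None, None, 32]
Insertion path: 38 -> 26 -> 17
Result: insert 10 as left child of 17
Final tree (level order): [38, 26, None, 17, 36, 10, None, 32]


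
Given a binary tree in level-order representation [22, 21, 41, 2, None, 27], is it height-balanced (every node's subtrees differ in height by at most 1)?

Tree (level-order array): [22, 21, 41, 2, None, 27]
Definition: a tree is height-balanced if, at every node, |h(left) - h(right)| <= 1 (empty subtree has height -1).
Bottom-up per-node check:
  node 2: h_left=-1, h_right=-1, diff=0 [OK], height=0
  node 21: h_left=0, h_right=-1, diff=1 [OK], height=1
  node 27: h_left=-1, h_right=-1, diff=0 [OK], height=0
  node 41: h_left=0, h_right=-1, diff=1 [OK], height=1
  node 22: h_left=1, h_right=1, diff=0 [OK], height=2
All nodes satisfy the balance condition.
Result: Balanced


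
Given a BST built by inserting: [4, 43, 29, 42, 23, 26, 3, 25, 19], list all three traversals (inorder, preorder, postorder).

Tree insertion order: [4, 43, 29, 42, 23, 26, 3, 25, 19]
Tree (level-order array): [4, 3, 43, None, None, 29, None, 23, 42, 19, 26, None, None, None, None, 25]
Inorder (L, root, R): [3, 4, 19, 23, 25, 26, 29, 42, 43]
Preorder (root, L, R): [4, 3, 43, 29, 23, 19, 26, 25, 42]
Postorder (L, R, root): [3, 19, 25, 26, 23, 42, 29, 43, 4]


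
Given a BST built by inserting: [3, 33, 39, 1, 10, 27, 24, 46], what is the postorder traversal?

Tree insertion order: [3, 33, 39, 1, 10, 27, 24, 46]
Tree (level-order array): [3, 1, 33, None, None, 10, 39, None, 27, None, 46, 24]
Postorder traversal: [1, 24, 27, 10, 46, 39, 33, 3]


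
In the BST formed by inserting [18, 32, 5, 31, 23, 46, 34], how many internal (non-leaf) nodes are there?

Tree built from: [18, 32, 5, 31, 23, 46, 34]
Tree (level-order array): [18, 5, 32, None, None, 31, 46, 23, None, 34]
Rule: An internal node has at least one child.
Per-node child counts:
  node 18: 2 child(ren)
  node 5: 0 child(ren)
  node 32: 2 child(ren)
  node 31: 1 child(ren)
  node 23: 0 child(ren)
  node 46: 1 child(ren)
  node 34: 0 child(ren)
Matching nodes: [18, 32, 31, 46]
Count of internal (non-leaf) nodes: 4


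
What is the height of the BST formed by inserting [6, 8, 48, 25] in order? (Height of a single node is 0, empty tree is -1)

Insertion order: [6, 8, 48, 25]
Tree (level-order array): [6, None, 8, None, 48, 25]
Compute height bottom-up (empty subtree = -1):
  height(25) = 1 + max(-1, -1) = 0
  height(48) = 1 + max(0, -1) = 1
  height(8) = 1 + max(-1, 1) = 2
  height(6) = 1 + max(-1, 2) = 3
Height = 3


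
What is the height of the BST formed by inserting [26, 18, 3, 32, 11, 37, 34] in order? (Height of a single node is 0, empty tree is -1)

Insertion order: [26, 18, 3, 32, 11, 37, 34]
Tree (level-order array): [26, 18, 32, 3, None, None, 37, None, 11, 34]
Compute height bottom-up (empty subtree = -1):
  height(11) = 1 + max(-1, -1) = 0
  height(3) = 1 + max(-1, 0) = 1
  height(18) = 1 + max(1, -1) = 2
  height(34) = 1 + max(-1, -1) = 0
  height(37) = 1 + max(0, -1) = 1
  height(32) = 1 + max(-1, 1) = 2
  height(26) = 1 + max(2, 2) = 3
Height = 3


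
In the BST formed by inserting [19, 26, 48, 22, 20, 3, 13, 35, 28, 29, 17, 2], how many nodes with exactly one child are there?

Tree built from: [19, 26, 48, 22, 20, 3, 13, 35, 28, 29, 17, 2]
Tree (level-order array): [19, 3, 26, 2, 13, 22, 48, None, None, None, 17, 20, None, 35, None, None, None, None, None, 28, None, None, 29]
Rule: These are nodes with exactly 1 non-null child.
Per-node child counts:
  node 19: 2 child(ren)
  node 3: 2 child(ren)
  node 2: 0 child(ren)
  node 13: 1 child(ren)
  node 17: 0 child(ren)
  node 26: 2 child(ren)
  node 22: 1 child(ren)
  node 20: 0 child(ren)
  node 48: 1 child(ren)
  node 35: 1 child(ren)
  node 28: 1 child(ren)
  node 29: 0 child(ren)
Matching nodes: [13, 22, 48, 35, 28]
Count of nodes with exactly one child: 5


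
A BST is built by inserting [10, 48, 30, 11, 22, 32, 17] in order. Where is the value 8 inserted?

Starting tree (level order): [10, None, 48, 30, None, 11, 32, None, 22, None, None, 17]
Insertion path: 10
Result: insert 8 as left child of 10
Final tree (level order): [10, 8, 48, None, None, 30, None, 11, 32, None, 22, None, None, 17]


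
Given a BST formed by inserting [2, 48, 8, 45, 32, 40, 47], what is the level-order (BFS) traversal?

Tree insertion order: [2, 48, 8, 45, 32, 40, 47]
Tree (level-order array): [2, None, 48, 8, None, None, 45, 32, 47, None, 40]
BFS from the root, enqueuing left then right child of each popped node:
  queue [2] -> pop 2, enqueue [48], visited so far: [2]
  queue [48] -> pop 48, enqueue [8], visited so far: [2, 48]
  queue [8] -> pop 8, enqueue [45], visited so far: [2, 48, 8]
  queue [45] -> pop 45, enqueue [32, 47], visited so far: [2, 48, 8, 45]
  queue [32, 47] -> pop 32, enqueue [40], visited so far: [2, 48, 8, 45, 32]
  queue [47, 40] -> pop 47, enqueue [none], visited so far: [2, 48, 8, 45, 32, 47]
  queue [40] -> pop 40, enqueue [none], visited so far: [2, 48, 8, 45, 32, 47, 40]
Result: [2, 48, 8, 45, 32, 47, 40]


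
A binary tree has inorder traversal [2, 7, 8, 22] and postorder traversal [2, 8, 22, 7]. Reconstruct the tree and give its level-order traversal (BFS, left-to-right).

Inorder:   [2, 7, 8, 22]
Postorder: [2, 8, 22, 7]
Algorithm: postorder visits root last, so walk postorder right-to-left;
each value is the root of the current inorder slice — split it at that
value, recurse on the right subtree first, then the left.
Recursive splits:
  root=7; inorder splits into left=[2], right=[8, 22]
  root=22; inorder splits into left=[8], right=[]
  root=8; inorder splits into left=[], right=[]
  root=2; inorder splits into left=[], right=[]
Reconstructed level-order: [7, 2, 22, 8]


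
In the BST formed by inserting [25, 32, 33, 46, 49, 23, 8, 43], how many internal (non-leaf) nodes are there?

Tree built from: [25, 32, 33, 46, 49, 23, 8, 43]
Tree (level-order array): [25, 23, 32, 8, None, None, 33, None, None, None, 46, 43, 49]
Rule: An internal node has at least one child.
Per-node child counts:
  node 25: 2 child(ren)
  node 23: 1 child(ren)
  node 8: 0 child(ren)
  node 32: 1 child(ren)
  node 33: 1 child(ren)
  node 46: 2 child(ren)
  node 43: 0 child(ren)
  node 49: 0 child(ren)
Matching nodes: [25, 23, 32, 33, 46]
Count of internal (non-leaf) nodes: 5


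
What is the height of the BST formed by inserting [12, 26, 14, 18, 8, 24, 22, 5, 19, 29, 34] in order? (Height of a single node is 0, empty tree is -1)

Insertion order: [12, 26, 14, 18, 8, 24, 22, 5, 19, 29, 34]
Tree (level-order array): [12, 8, 26, 5, None, 14, 29, None, None, None, 18, None, 34, None, 24, None, None, 22, None, 19]
Compute height bottom-up (empty subtree = -1):
  height(5) = 1 + max(-1, -1) = 0
  height(8) = 1 + max(0, -1) = 1
  height(19) = 1 + max(-1, -1) = 0
  height(22) = 1 + max(0, -1) = 1
  height(24) = 1 + max(1, -1) = 2
  height(18) = 1 + max(-1, 2) = 3
  height(14) = 1 + max(-1, 3) = 4
  height(34) = 1 + max(-1, -1) = 0
  height(29) = 1 + max(-1, 0) = 1
  height(26) = 1 + max(4, 1) = 5
  height(12) = 1 + max(1, 5) = 6
Height = 6


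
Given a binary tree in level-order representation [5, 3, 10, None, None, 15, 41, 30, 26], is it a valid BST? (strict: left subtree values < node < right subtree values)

Level-order array: [5, 3, 10, None, None, 15, 41, 30, 26]
Validate using subtree bounds (lo, hi): at each node, require lo < value < hi,
then recurse left with hi=value and right with lo=value.
Preorder trace (stopping at first violation):
  at node 5 with bounds (-inf, +inf): OK
  at node 3 with bounds (-inf, 5): OK
  at node 10 with bounds (5, +inf): OK
  at node 15 with bounds (5, 10): VIOLATION
Node 15 violates its bound: not (5 < 15 < 10).
Result: Not a valid BST


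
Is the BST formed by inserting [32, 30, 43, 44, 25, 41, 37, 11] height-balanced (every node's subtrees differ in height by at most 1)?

Tree (level-order array): [32, 30, 43, 25, None, 41, 44, 11, None, 37]
Definition: a tree is height-balanced if, at every node, |h(left) - h(right)| <= 1 (empty subtree has height -1).
Bottom-up per-node check:
  node 11: h_left=-1, h_right=-1, diff=0 [OK], height=0
  node 25: h_left=0, h_right=-1, diff=1 [OK], height=1
  node 30: h_left=1, h_right=-1, diff=2 [FAIL (|1--1|=2 > 1)], height=2
  node 37: h_left=-1, h_right=-1, diff=0 [OK], height=0
  node 41: h_left=0, h_right=-1, diff=1 [OK], height=1
  node 44: h_left=-1, h_right=-1, diff=0 [OK], height=0
  node 43: h_left=1, h_right=0, diff=1 [OK], height=2
  node 32: h_left=2, h_right=2, diff=0 [OK], height=3
Node 30 violates the condition: |1 - -1| = 2 > 1.
Result: Not balanced


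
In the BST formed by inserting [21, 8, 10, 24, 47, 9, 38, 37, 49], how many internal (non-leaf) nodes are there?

Tree built from: [21, 8, 10, 24, 47, 9, 38, 37, 49]
Tree (level-order array): [21, 8, 24, None, 10, None, 47, 9, None, 38, 49, None, None, 37]
Rule: An internal node has at least one child.
Per-node child counts:
  node 21: 2 child(ren)
  node 8: 1 child(ren)
  node 10: 1 child(ren)
  node 9: 0 child(ren)
  node 24: 1 child(ren)
  node 47: 2 child(ren)
  node 38: 1 child(ren)
  node 37: 0 child(ren)
  node 49: 0 child(ren)
Matching nodes: [21, 8, 10, 24, 47, 38]
Count of internal (non-leaf) nodes: 6


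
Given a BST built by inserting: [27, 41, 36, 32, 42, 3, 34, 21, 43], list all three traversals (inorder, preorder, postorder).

Tree insertion order: [27, 41, 36, 32, 42, 3, 34, 21, 43]
Tree (level-order array): [27, 3, 41, None, 21, 36, 42, None, None, 32, None, None, 43, None, 34]
Inorder (L, root, R): [3, 21, 27, 32, 34, 36, 41, 42, 43]
Preorder (root, L, R): [27, 3, 21, 41, 36, 32, 34, 42, 43]
Postorder (L, R, root): [21, 3, 34, 32, 36, 43, 42, 41, 27]


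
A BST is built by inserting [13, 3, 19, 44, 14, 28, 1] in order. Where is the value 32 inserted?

Starting tree (level order): [13, 3, 19, 1, None, 14, 44, None, None, None, None, 28]
Insertion path: 13 -> 19 -> 44 -> 28
Result: insert 32 as right child of 28
Final tree (level order): [13, 3, 19, 1, None, 14, 44, None, None, None, None, 28, None, None, 32]


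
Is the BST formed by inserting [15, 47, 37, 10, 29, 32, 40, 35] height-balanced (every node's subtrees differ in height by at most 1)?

Tree (level-order array): [15, 10, 47, None, None, 37, None, 29, 40, None, 32, None, None, None, 35]
Definition: a tree is height-balanced if, at every node, |h(left) - h(right)| <= 1 (empty subtree has height -1).
Bottom-up per-node check:
  node 10: h_left=-1, h_right=-1, diff=0 [OK], height=0
  node 35: h_left=-1, h_right=-1, diff=0 [OK], height=0
  node 32: h_left=-1, h_right=0, diff=1 [OK], height=1
  node 29: h_left=-1, h_right=1, diff=2 [FAIL (|-1-1|=2 > 1)], height=2
  node 40: h_left=-1, h_right=-1, diff=0 [OK], height=0
  node 37: h_left=2, h_right=0, diff=2 [FAIL (|2-0|=2 > 1)], height=3
  node 47: h_left=3, h_right=-1, diff=4 [FAIL (|3--1|=4 > 1)], height=4
  node 15: h_left=0, h_right=4, diff=4 [FAIL (|0-4|=4 > 1)], height=5
Node 29 violates the condition: |-1 - 1| = 2 > 1.
Result: Not balanced


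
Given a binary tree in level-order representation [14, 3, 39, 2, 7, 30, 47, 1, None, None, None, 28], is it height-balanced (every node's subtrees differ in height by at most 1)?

Tree (level-order array): [14, 3, 39, 2, 7, 30, 47, 1, None, None, None, 28]
Definition: a tree is height-balanced if, at every node, |h(left) - h(right)| <= 1 (empty subtree has height -1).
Bottom-up per-node check:
  node 1: h_left=-1, h_right=-1, diff=0 [OK], height=0
  node 2: h_left=0, h_right=-1, diff=1 [OK], height=1
  node 7: h_left=-1, h_right=-1, diff=0 [OK], height=0
  node 3: h_left=1, h_right=0, diff=1 [OK], height=2
  node 28: h_left=-1, h_right=-1, diff=0 [OK], height=0
  node 30: h_left=0, h_right=-1, diff=1 [OK], height=1
  node 47: h_left=-1, h_right=-1, diff=0 [OK], height=0
  node 39: h_left=1, h_right=0, diff=1 [OK], height=2
  node 14: h_left=2, h_right=2, diff=0 [OK], height=3
All nodes satisfy the balance condition.
Result: Balanced


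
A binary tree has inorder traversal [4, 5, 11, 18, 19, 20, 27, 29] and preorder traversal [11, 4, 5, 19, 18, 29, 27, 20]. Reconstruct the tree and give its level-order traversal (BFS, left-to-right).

Inorder:  [4, 5, 11, 18, 19, 20, 27, 29]
Preorder: [11, 4, 5, 19, 18, 29, 27, 20]
Algorithm: preorder visits root first, so consume preorder in order;
for each root, split the current inorder slice at that value into
left-subtree inorder and right-subtree inorder, then recurse.
Recursive splits:
  root=11; inorder splits into left=[4, 5], right=[18, 19, 20, 27, 29]
  root=4; inorder splits into left=[], right=[5]
  root=5; inorder splits into left=[], right=[]
  root=19; inorder splits into left=[18], right=[20, 27, 29]
  root=18; inorder splits into left=[], right=[]
  root=29; inorder splits into left=[20, 27], right=[]
  root=27; inorder splits into left=[20], right=[]
  root=20; inorder splits into left=[], right=[]
Reconstructed level-order: [11, 4, 19, 5, 18, 29, 27, 20]


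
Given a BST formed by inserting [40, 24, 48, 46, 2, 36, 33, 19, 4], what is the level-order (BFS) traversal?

Tree insertion order: [40, 24, 48, 46, 2, 36, 33, 19, 4]
Tree (level-order array): [40, 24, 48, 2, 36, 46, None, None, 19, 33, None, None, None, 4]
BFS from the root, enqueuing left then right child of each popped node:
  queue [40] -> pop 40, enqueue [24, 48], visited so far: [40]
  queue [24, 48] -> pop 24, enqueue [2, 36], visited so far: [40, 24]
  queue [48, 2, 36] -> pop 48, enqueue [46], visited so far: [40, 24, 48]
  queue [2, 36, 46] -> pop 2, enqueue [19], visited so far: [40, 24, 48, 2]
  queue [36, 46, 19] -> pop 36, enqueue [33], visited so far: [40, 24, 48, 2, 36]
  queue [46, 19, 33] -> pop 46, enqueue [none], visited so far: [40, 24, 48, 2, 36, 46]
  queue [19, 33] -> pop 19, enqueue [4], visited so far: [40, 24, 48, 2, 36, 46, 19]
  queue [33, 4] -> pop 33, enqueue [none], visited so far: [40, 24, 48, 2, 36, 46, 19, 33]
  queue [4] -> pop 4, enqueue [none], visited so far: [40, 24, 48, 2, 36, 46, 19, 33, 4]
Result: [40, 24, 48, 2, 36, 46, 19, 33, 4]


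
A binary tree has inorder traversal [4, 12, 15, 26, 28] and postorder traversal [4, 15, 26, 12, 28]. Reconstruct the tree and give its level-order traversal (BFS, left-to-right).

Inorder:   [4, 12, 15, 26, 28]
Postorder: [4, 15, 26, 12, 28]
Algorithm: postorder visits root last, so walk postorder right-to-left;
each value is the root of the current inorder slice — split it at that
value, recurse on the right subtree first, then the left.
Recursive splits:
  root=28; inorder splits into left=[4, 12, 15, 26], right=[]
  root=12; inorder splits into left=[4], right=[15, 26]
  root=26; inorder splits into left=[15], right=[]
  root=15; inorder splits into left=[], right=[]
  root=4; inorder splits into left=[], right=[]
Reconstructed level-order: [28, 12, 4, 26, 15]


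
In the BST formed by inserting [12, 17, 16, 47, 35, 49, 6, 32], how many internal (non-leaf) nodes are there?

Tree built from: [12, 17, 16, 47, 35, 49, 6, 32]
Tree (level-order array): [12, 6, 17, None, None, 16, 47, None, None, 35, 49, 32]
Rule: An internal node has at least one child.
Per-node child counts:
  node 12: 2 child(ren)
  node 6: 0 child(ren)
  node 17: 2 child(ren)
  node 16: 0 child(ren)
  node 47: 2 child(ren)
  node 35: 1 child(ren)
  node 32: 0 child(ren)
  node 49: 0 child(ren)
Matching nodes: [12, 17, 47, 35]
Count of internal (non-leaf) nodes: 4


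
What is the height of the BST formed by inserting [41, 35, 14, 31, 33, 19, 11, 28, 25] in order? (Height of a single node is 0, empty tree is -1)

Insertion order: [41, 35, 14, 31, 33, 19, 11, 28, 25]
Tree (level-order array): [41, 35, None, 14, None, 11, 31, None, None, 19, 33, None, 28, None, None, 25]
Compute height bottom-up (empty subtree = -1):
  height(11) = 1 + max(-1, -1) = 0
  height(25) = 1 + max(-1, -1) = 0
  height(28) = 1 + max(0, -1) = 1
  height(19) = 1 + max(-1, 1) = 2
  height(33) = 1 + max(-1, -1) = 0
  height(31) = 1 + max(2, 0) = 3
  height(14) = 1 + max(0, 3) = 4
  height(35) = 1 + max(4, -1) = 5
  height(41) = 1 + max(5, -1) = 6
Height = 6


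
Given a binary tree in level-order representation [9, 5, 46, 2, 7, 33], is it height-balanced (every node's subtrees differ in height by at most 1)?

Tree (level-order array): [9, 5, 46, 2, 7, 33]
Definition: a tree is height-balanced if, at every node, |h(left) - h(right)| <= 1 (empty subtree has height -1).
Bottom-up per-node check:
  node 2: h_left=-1, h_right=-1, diff=0 [OK], height=0
  node 7: h_left=-1, h_right=-1, diff=0 [OK], height=0
  node 5: h_left=0, h_right=0, diff=0 [OK], height=1
  node 33: h_left=-1, h_right=-1, diff=0 [OK], height=0
  node 46: h_left=0, h_right=-1, diff=1 [OK], height=1
  node 9: h_left=1, h_right=1, diff=0 [OK], height=2
All nodes satisfy the balance condition.
Result: Balanced


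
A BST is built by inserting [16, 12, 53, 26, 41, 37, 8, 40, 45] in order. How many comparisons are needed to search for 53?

Search path for 53: 16 -> 53
Found: True
Comparisons: 2


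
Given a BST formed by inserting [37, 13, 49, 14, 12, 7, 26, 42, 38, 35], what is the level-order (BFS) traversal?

Tree insertion order: [37, 13, 49, 14, 12, 7, 26, 42, 38, 35]
Tree (level-order array): [37, 13, 49, 12, 14, 42, None, 7, None, None, 26, 38, None, None, None, None, 35]
BFS from the root, enqueuing left then right child of each popped node:
  queue [37] -> pop 37, enqueue [13, 49], visited so far: [37]
  queue [13, 49] -> pop 13, enqueue [12, 14], visited so far: [37, 13]
  queue [49, 12, 14] -> pop 49, enqueue [42], visited so far: [37, 13, 49]
  queue [12, 14, 42] -> pop 12, enqueue [7], visited so far: [37, 13, 49, 12]
  queue [14, 42, 7] -> pop 14, enqueue [26], visited so far: [37, 13, 49, 12, 14]
  queue [42, 7, 26] -> pop 42, enqueue [38], visited so far: [37, 13, 49, 12, 14, 42]
  queue [7, 26, 38] -> pop 7, enqueue [none], visited so far: [37, 13, 49, 12, 14, 42, 7]
  queue [26, 38] -> pop 26, enqueue [35], visited so far: [37, 13, 49, 12, 14, 42, 7, 26]
  queue [38, 35] -> pop 38, enqueue [none], visited so far: [37, 13, 49, 12, 14, 42, 7, 26, 38]
  queue [35] -> pop 35, enqueue [none], visited so far: [37, 13, 49, 12, 14, 42, 7, 26, 38, 35]
Result: [37, 13, 49, 12, 14, 42, 7, 26, 38, 35]


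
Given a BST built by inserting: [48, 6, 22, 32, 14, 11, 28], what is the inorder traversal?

Tree insertion order: [48, 6, 22, 32, 14, 11, 28]
Tree (level-order array): [48, 6, None, None, 22, 14, 32, 11, None, 28]
Inorder traversal: [6, 11, 14, 22, 28, 32, 48]


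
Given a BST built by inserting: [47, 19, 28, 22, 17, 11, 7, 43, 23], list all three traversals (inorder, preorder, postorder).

Tree insertion order: [47, 19, 28, 22, 17, 11, 7, 43, 23]
Tree (level-order array): [47, 19, None, 17, 28, 11, None, 22, 43, 7, None, None, 23]
Inorder (L, root, R): [7, 11, 17, 19, 22, 23, 28, 43, 47]
Preorder (root, L, R): [47, 19, 17, 11, 7, 28, 22, 23, 43]
Postorder (L, R, root): [7, 11, 17, 23, 22, 43, 28, 19, 47]


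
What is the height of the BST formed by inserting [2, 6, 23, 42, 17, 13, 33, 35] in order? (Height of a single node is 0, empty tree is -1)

Insertion order: [2, 6, 23, 42, 17, 13, 33, 35]
Tree (level-order array): [2, None, 6, None, 23, 17, 42, 13, None, 33, None, None, None, None, 35]
Compute height bottom-up (empty subtree = -1):
  height(13) = 1 + max(-1, -1) = 0
  height(17) = 1 + max(0, -1) = 1
  height(35) = 1 + max(-1, -1) = 0
  height(33) = 1 + max(-1, 0) = 1
  height(42) = 1 + max(1, -1) = 2
  height(23) = 1 + max(1, 2) = 3
  height(6) = 1 + max(-1, 3) = 4
  height(2) = 1 + max(-1, 4) = 5
Height = 5
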